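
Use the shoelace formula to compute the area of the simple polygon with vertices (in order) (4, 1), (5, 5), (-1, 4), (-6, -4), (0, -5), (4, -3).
Area = 67

Shoelace formula: Area = (1/2) |Σ_i (x_i · y_{i+1} − x_{i+1} · y_i)| (indices mod n). Compute each cross term:
  (4)(5) − (5)(1) = 15
  (5)(4) − (-1)(5) = 25
  (-1)(-4) − (-6)(4) = 28
  (-6)(-5) − (0)(-4) = 30
  (0)(-3) − (4)(-5) = 20
  (4)(1) − (4)(-3) = 16
Sum = 134, so (signed) Area = 134/2 = 67, |Area| = 67.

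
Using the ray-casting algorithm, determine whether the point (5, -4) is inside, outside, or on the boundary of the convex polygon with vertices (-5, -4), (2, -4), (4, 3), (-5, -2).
The point (5, -4) lies strictly outside the polygon

Cast a horizontal ray to the right from the query point and count how many polygon edges it crosses (each edge strictly once or zero times, handled with the usual half-open convention). 
Parity of crossings → even ⇒ outside.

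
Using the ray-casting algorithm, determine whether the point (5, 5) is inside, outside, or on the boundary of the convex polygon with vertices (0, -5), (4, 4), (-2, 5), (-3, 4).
The point (5, 5) lies strictly outside the polygon

Cast a horizontal ray to the right from the query point and count how many polygon edges it crosses (each edge strictly once or zero times, handled with the usual half-open convention). 
Parity of crossings → even ⇒ outside.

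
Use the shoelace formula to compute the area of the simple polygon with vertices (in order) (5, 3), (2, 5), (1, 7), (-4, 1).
Area = 20

Shoelace formula: Area = (1/2) |Σ_i (x_i · y_{i+1} − x_{i+1} · y_i)| (indices mod n). Compute each cross term:
  (5)(5) − (2)(3) = 19
  (2)(7) − (1)(5) = 9
  (1)(1) − (-4)(7) = 29
  (-4)(3) − (5)(1) = -17
Sum = 40, so (signed) Area = 40/2 = 20, |Area| = 20.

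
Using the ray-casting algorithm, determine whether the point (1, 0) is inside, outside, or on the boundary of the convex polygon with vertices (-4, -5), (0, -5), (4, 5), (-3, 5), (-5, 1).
The point (1, 0) lies strictly inside the polygon

Cast a horizontal ray to the right from the query point and count how many polygon edges it crosses (each edge strictly once or zero times, handled with the usual half-open convention). 
Parity of crossings → odd ⇒ inside.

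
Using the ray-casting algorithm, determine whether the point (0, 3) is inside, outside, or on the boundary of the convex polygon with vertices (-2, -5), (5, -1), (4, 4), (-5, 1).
The point (0, 3) lies strictly outside the polygon

Cast a horizontal ray to the right from the query point and count how many polygon edges it crosses (each edge strictly once or zero times, handled with the usual half-open convention). 
Parity of crossings → even ⇒ outside.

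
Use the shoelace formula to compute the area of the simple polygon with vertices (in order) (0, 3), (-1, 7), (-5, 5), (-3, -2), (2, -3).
Area = 77/2

Shoelace formula: Area = (1/2) |Σ_i (x_i · y_{i+1} − x_{i+1} · y_i)| (indices mod n). Compute each cross term:
  (0)(7) − (-1)(3) = 3
  (-1)(5) − (-5)(7) = 30
  (-5)(-2) − (-3)(5) = 25
  (-3)(-3) − (2)(-2) = 13
  (2)(3) − (0)(-3) = 6
Sum = 77, so (signed) Area = 77/2 = 77/2, |Area| = 77/2.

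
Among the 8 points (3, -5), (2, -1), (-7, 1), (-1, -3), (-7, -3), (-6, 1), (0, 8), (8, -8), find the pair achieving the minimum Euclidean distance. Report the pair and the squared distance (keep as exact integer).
Pair = ((-7, 1), (-6, 1)); squared distance = 1

Compute all C(8, 2) = 28 pairwise squared distances (x_i − x_j)² + (y_i − y_j)². The minimum is 1, attained by the pair ((-7, 1), (-6, 1)).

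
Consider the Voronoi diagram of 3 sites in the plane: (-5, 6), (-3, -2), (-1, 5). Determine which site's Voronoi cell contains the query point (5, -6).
Nearest site = (-3, -2)

The Voronoi cell of site s contains exactly those query points closer to s than to any other site. Compute squared distances from q = (5, -6) to each site:
  (-3 − 5)² + (-2 − -6)² = 80
  (-1 − 5)² + (5 − -6)² = 157
  (-5 − 5)² + (6 − -6)² = 244
Minimum is attained by (-3, -2), so q lies in its Voronoi cell.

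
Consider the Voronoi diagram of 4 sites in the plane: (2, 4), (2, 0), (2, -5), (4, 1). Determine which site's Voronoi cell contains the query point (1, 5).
Nearest site = (2, 4)

The Voronoi cell of site s contains exactly those query points closer to s than to any other site. Compute squared distances from q = (1, 5) to each site:
  (2 − 1)² + (4 − 5)² = 2
  (4 − 1)² + (1 − 5)² = 25
  (2 − 1)² + (0 − 5)² = 26
  (2 − 1)² + (-5 − 5)² = 101
Minimum is attained by (2, 4), so q lies in its Voronoi cell.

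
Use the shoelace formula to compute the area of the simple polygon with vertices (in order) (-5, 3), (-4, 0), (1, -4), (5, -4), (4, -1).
Area = 31

Shoelace formula: Area = (1/2) |Σ_i (x_i · y_{i+1} − x_{i+1} · y_i)| (indices mod n). Compute each cross term:
  (-5)(0) − (-4)(3) = 12
  (-4)(-4) − (1)(0) = 16
  (1)(-4) − (5)(-4) = 16
  (5)(-1) − (4)(-4) = 11
  (4)(3) − (-5)(-1) = 7
Sum = 62, so (signed) Area = 62/2 = 31, |Area| = 31.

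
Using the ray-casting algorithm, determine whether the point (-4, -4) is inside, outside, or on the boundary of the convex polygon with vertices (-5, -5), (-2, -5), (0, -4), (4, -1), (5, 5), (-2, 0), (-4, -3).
The point (-4, -4) lies strictly inside the polygon

Cast a horizontal ray to the right from the query point and count how many polygon edges it crosses (each edge strictly once or zero times, handled with the usual half-open convention). 
Parity of crossings → odd ⇒ inside.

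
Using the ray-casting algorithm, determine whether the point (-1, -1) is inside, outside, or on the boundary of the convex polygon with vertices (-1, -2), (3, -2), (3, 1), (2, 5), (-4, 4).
The point (-1, -1) lies strictly inside the polygon

Cast a horizontal ray to the right from the query point and count how many polygon edges it crosses (each edge strictly once or zero times, handled with the usual half-open convention). 
Parity of crossings → odd ⇒ inside.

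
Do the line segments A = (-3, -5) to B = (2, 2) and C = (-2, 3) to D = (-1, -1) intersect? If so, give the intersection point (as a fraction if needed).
No (intersection of containing lines falls outside at least one segment)

Parametrize and solve: t = 4/9, s = 11/9. At least one of these is outside [0, 1], so the segments do not intersect.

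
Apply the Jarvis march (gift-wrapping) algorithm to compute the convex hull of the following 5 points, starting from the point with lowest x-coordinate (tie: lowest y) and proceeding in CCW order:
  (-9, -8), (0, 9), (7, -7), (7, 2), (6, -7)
Hull (CCW) = [(-9, -8), (7, -7), (7, 2), (0, 9)]

Jarvis march: at each step, from the current hull vertex p, select the next vertex q as the point such that every other point lies strictly to the left of (or on) the directed line p → q. (Equivalently: for every other point r, the cross product (q − p) × (r − p) ≥ 0.)
Starting point (lowest x, tie lowest y): (-9, -8). Wrap until returning to start. Resulting hull: (-9, -8), (7, -7), (7, 2), (0, 9).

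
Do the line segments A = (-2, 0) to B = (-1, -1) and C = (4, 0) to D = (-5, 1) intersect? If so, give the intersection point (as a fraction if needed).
No (intersection of containing lines falls outside at least one segment)

Parametrize and solve: t = -3/4, s = 3/4. At least one of these is outside [0, 1], so the segments do not intersect.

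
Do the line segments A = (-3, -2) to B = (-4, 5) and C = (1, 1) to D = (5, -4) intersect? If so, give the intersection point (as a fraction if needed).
No (intersection of containing lines falls outside at least one segment)

Parametrize and solve: t = 32/23, s = -31/23. At least one of these is outside [0, 1], so the segments do not intersect.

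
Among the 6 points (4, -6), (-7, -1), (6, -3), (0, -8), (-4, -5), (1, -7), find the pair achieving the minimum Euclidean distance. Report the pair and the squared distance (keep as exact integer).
Pair = ((0, -8), (1, -7)); squared distance = 2

Compute all C(6, 2) = 15 pairwise squared distances (x_i − x_j)² + (y_i − y_j)². The minimum is 2, attained by the pair ((0, -8), (1, -7)).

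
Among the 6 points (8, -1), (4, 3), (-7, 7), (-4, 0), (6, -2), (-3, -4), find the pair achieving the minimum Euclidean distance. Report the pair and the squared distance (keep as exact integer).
Pair = ((8, -1), (6, -2)); squared distance = 5

Compute all C(6, 2) = 15 pairwise squared distances (x_i − x_j)² + (y_i − y_j)². The minimum is 5, attained by the pair ((8, -1), (6, -2)).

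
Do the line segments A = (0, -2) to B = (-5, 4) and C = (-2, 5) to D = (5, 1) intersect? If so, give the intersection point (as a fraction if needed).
No (intersection of containing lines falls outside at least one segment)

Parametrize and solve: t = 41/22, s = -23/22. At least one of these is outside [0, 1], so the segments do not intersect.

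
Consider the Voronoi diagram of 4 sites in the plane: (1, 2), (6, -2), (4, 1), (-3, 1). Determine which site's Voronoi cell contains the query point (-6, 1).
Nearest site = (-3, 1)

The Voronoi cell of site s contains exactly those query points closer to s than to any other site. Compute squared distances from q = (-6, 1) to each site:
  (-3 − -6)² + (1 − 1)² = 9
  (1 − -6)² + (2 − 1)² = 50
  (4 − -6)² + (1 − 1)² = 100
  (6 − -6)² + (-2 − 1)² = 153
Minimum is attained by (-3, 1), so q lies in its Voronoi cell.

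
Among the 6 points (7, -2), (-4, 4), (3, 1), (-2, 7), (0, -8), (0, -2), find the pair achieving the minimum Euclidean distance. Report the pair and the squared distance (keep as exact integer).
Pair = ((-4, 4), (-2, 7)); squared distance = 13

Compute all C(6, 2) = 15 pairwise squared distances (x_i − x_j)² + (y_i − y_j)². The minimum is 13, attained by the pair ((-4, 4), (-2, 7)).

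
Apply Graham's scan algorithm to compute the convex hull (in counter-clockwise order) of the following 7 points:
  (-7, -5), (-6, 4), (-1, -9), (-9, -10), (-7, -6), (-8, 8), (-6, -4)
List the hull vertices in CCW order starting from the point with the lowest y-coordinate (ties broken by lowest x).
Hull (CCW) = [(-9, -10), (-1, -9), (-6, 4), (-8, 8)]

Graham scan procedure:
  1. Find the pivot p₀ = point with lowest y (tie → lowest x): (-9, -10).
  2. Sort the remaining points by polar angle around p₀.
  3. Walk through sorted points, maintaining a stack; pop the top while the last three entries make a non-left turn (cross product ≤ 0).
  4. Final stack is the convex hull in CCW order: (-9, -10), (-1, -9), (-6, 4), (-8, 8).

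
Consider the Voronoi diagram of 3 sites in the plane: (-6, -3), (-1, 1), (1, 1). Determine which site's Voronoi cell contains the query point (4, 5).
Nearest site = (1, 1)

The Voronoi cell of site s contains exactly those query points closer to s than to any other site. Compute squared distances from q = (4, 5) to each site:
  (1 − 4)² + (1 − 5)² = 25
  (-1 − 4)² + (1 − 5)² = 41
  (-6 − 4)² + (-3 − 5)² = 164
Minimum is attained by (1, 1), so q lies in its Voronoi cell.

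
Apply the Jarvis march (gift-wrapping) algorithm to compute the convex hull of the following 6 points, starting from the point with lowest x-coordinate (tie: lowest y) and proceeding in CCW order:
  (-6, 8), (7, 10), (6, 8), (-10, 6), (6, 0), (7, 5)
Hull (CCW) = [(-10, 6), (6, 0), (7, 5), (7, 10), (-6, 8)]

Jarvis march: at each step, from the current hull vertex p, select the next vertex q as the point such that every other point lies strictly to the left of (or on) the directed line p → q. (Equivalently: for every other point r, the cross product (q − p) × (r − p) ≥ 0.)
Starting point (lowest x, tie lowest y): (-10, 6). Wrap until returning to start. Resulting hull: (-10, 6), (6, 0), (7, 5), (7, 10), (-6, 8).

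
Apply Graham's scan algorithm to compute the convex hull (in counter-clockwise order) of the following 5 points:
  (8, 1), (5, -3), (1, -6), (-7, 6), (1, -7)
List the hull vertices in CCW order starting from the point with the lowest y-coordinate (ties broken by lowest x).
Hull (CCW) = [(1, -7), (5, -3), (8, 1), (-7, 6)]

Graham scan procedure:
  1. Find the pivot p₀ = point with lowest y (tie → lowest x): (1, -7).
  2. Sort the remaining points by polar angle around p₀.
  3. Walk through sorted points, maintaining a stack; pop the top while the last three entries make a non-left turn (cross product ≤ 0).
  4. Final stack is the convex hull in CCW order: (1, -7), (5, -3), (8, 1), (-7, 6).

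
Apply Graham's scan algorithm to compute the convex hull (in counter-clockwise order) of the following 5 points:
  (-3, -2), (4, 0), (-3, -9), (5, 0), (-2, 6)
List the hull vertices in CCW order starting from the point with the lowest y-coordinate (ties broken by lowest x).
Hull (CCW) = [(-3, -9), (5, 0), (-2, 6), (-3, -2)]

Graham scan procedure:
  1. Find the pivot p₀ = point with lowest y (tie → lowest x): (-3, -9).
  2. Sort the remaining points by polar angle around p₀.
  3. Walk through sorted points, maintaining a stack; pop the top while the last three entries make a non-left turn (cross product ≤ 0).
  4. Final stack is the convex hull in CCW order: (-3, -9), (5, 0), (-2, 6), (-3, -2).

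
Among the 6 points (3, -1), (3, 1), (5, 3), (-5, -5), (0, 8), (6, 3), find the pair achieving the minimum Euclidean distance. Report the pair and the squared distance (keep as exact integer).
Pair = ((5, 3), (6, 3)); squared distance = 1

Compute all C(6, 2) = 15 pairwise squared distances (x_i − x_j)² + (y_i − y_j)². The minimum is 1, attained by the pair ((5, 3), (6, 3)).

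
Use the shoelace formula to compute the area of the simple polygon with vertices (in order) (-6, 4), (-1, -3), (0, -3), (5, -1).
Area = 27

Shoelace formula: Area = (1/2) |Σ_i (x_i · y_{i+1} − x_{i+1} · y_i)| (indices mod n). Compute each cross term:
  (-6)(-3) − (-1)(4) = 22
  (-1)(-3) − (0)(-3) = 3
  (0)(-1) − (5)(-3) = 15
  (5)(4) − (-6)(-1) = 14
Sum = 54, so (signed) Area = 54/2 = 27, |Area| = 27.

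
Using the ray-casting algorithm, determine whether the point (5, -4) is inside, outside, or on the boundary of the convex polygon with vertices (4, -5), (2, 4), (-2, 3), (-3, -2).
The point (5, -4) lies strictly outside the polygon

Cast a horizontal ray to the right from the query point and count how many polygon edges it crosses (each edge strictly once or zero times, handled with the usual half-open convention). 
Parity of crossings → even ⇒ outside.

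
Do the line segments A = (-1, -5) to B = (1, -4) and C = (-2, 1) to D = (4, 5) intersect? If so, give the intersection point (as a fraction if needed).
No (intersection of containing lines falls outside at least one segment)

Parametrize and solve: t = -20, s = -13/2. At least one of these is outside [0, 1], so the segments do not intersect.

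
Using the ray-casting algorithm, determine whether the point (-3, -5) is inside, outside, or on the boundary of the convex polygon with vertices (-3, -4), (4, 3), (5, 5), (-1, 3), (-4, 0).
The point (-3, -5) lies strictly outside the polygon

Cast a horizontal ray to the right from the query point and count how many polygon edges it crosses (each edge strictly once or zero times, handled with the usual half-open convention). 
Parity of crossings → even ⇒ outside.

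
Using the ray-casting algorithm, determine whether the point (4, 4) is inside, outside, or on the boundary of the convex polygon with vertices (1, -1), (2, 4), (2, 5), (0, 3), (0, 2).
The point (4, 4) lies strictly outside the polygon

Cast a horizontal ray to the right from the query point and count how many polygon edges it crosses (each edge strictly once or zero times, handled with the usual half-open convention). 
Parity of crossings → even ⇒ outside.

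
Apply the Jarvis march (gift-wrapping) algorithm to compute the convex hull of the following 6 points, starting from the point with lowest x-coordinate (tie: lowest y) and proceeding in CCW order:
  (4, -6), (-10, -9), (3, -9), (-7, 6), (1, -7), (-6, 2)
Hull (CCW) = [(-10, -9), (3, -9), (4, -6), (-7, 6)]

Jarvis march: at each step, from the current hull vertex p, select the next vertex q as the point such that every other point lies strictly to the left of (or on) the directed line p → q. (Equivalently: for every other point r, the cross product (q − p) × (r − p) ≥ 0.)
Starting point (lowest x, tie lowest y): (-10, -9). Wrap until returning to start. Resulting hull: (-10, -9), (3, -9), (4, -6), (-7, 6).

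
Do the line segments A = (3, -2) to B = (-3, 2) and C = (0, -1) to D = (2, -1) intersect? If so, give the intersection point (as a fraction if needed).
Yes; intersection at (3/2, -1) (t = 1/4 on AB, s = 3/4 on CD)

Parametrize AB as A + t(B − A) = (3 + -6 t, -2 + 4 t) and CD as C + s(D − C) = (0 + 2 s, -1 + 0 s). Solve the linear system for (t, s). Determinant = 8 ≠ 0, so a unique intersection of the containing lines exists. Solution: t = 1/4, s = 3/4 — both in [0, 1], so the segments cross. Intersection point: (3/2, -1).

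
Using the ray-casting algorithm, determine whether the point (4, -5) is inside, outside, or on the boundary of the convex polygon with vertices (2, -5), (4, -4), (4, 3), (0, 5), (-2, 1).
The point (4, -5) lies strictly outside the polygon

Cast a horizontal ray to the right from the query point and count how many polygon edges it crosses (each edge strictly once or zero times, handled with the usual half-open convention). 
Parity of crossings → even ⇒ outside.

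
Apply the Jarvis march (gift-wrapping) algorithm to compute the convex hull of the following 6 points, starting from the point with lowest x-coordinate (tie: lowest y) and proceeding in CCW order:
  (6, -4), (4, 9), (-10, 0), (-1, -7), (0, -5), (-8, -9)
Hull (CCW) = [(-10, 0), (-8, -9), (-1, -7), (6, -4), (4, 9)]

Jarvis march: at each step, from the current hull vertex p, select the next vertex q as the point such that every other point lies strictly to the left of (or on) the directed line p → q. (Equivalently: for every other point r, the cross product (q − p) × (r − p) ≥ 0.)
Starting point (lowest x, tie lowest y): (-10, 0). Wrap until returning to start. Resulting hull: (-10, 0), (-8, -9), (-1, -7), (6, -4), (4, 9).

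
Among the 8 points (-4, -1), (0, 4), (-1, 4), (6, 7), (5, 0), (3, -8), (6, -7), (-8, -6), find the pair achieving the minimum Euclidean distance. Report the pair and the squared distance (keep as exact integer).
Pair = ((0, 4), (-1, 4)); squared distance = 1

Compute all C(8, 2) = 28 pairwise squared distances (x_i − x_j)² + (y_i − y_j)². The minimum is 1, attained by the pair ((0, 4), (-1, 4)).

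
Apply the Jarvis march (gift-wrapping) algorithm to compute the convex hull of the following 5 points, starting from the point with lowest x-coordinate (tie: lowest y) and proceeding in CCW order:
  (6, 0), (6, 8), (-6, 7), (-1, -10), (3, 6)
Hull (CCW) = [(-6, 7), (-1, -10), (6, 0), (6, 8)]

Jarvis march: at each step, from the current hull vertex p, select the next vertex q as the point such that every other point lies strictly to the left of (or on) the directed line p → q. (Equivalently: for every other point r, the cross product (q − p) × (r − p) ≥ 0.)
Starting point (lowest x, tie lowest y): (-6, 7). Wrap until returning to start. Resulting hull: (-6, 7), (-1, -10), (6, 0), (6, 8).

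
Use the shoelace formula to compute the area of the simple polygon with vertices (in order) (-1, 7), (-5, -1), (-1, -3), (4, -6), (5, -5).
Area = 54

Shoelace formula: Area = (1/2) |Σ_i (x_i · y_{i+1} − x_{i+1} · y_i)| (indices mod n). Compute each cross term:
  (-1)(-1) − (-5)(7) = 36
  (-5)(-3) − (-1)(-1) = 14
  (-1)(-6) − (4)(-3) = 18
  (4)(-5) − (5)(-6) = 10
  (5)(7) − (-1)(-5) = 30
Sum = 108, so (signed) Area = 108/2 = 54, |Area| = 54.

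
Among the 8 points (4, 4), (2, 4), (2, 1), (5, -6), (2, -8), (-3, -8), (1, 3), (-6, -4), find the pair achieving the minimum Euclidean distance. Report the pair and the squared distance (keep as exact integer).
Pair = ((2, 4), (1, 3)); squared distance = 2

Compute all C(8, 2) = 28 pairwise squared distances (x_i − x_j)² + (y_i − y_j)². The minimum is 2, attained by the pair ((2, 4), (1, 3)).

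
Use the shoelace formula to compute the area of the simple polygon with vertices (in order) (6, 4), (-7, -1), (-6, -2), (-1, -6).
Area = 48

Shoelace formula: Area = (1/2) |Σ_i (x_i · y_{i+1} − x_{i+1} · y_i)| (indices mod n). Compute each cross term:
  (6)(-1) − (-7)(4) = 22
  (-7)(-2) − (-6)(-1) = 8
  (-6)(-6) − (-1)(-2) = 34
  (-1)(4) − (6)(-6) = 32
Sum = 96, so (signed) Area = 96/2 = 48, |Area| = 48.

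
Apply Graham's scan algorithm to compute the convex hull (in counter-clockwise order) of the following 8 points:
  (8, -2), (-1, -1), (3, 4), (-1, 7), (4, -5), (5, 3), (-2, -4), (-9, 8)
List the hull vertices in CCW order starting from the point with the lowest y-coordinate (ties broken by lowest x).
Hull (CCW) = [(4, -5), (8, -2), (5, 3), (-1, 7), (-9, 8), (-2, -4)]

Graham scan procedure:
  1. Find the pivot p₀ = point with lowest y (tie → lowest x): (4, -5).
  2. Sort the remaining points by polar angle around p₀.
  3. Walk through sorted points, maintaining a stack; pop the top while the last three entries make a non-left turn (cross product ≤ 0).
  4. Final stack is the convex hull in CCW order: (4, -5), (8, -2), (5, 3), (-1, 7), (-9, 8), (-2, -4).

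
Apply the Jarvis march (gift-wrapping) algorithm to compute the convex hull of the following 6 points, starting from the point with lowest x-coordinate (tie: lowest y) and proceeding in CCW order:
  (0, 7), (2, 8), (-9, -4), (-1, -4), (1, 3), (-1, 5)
Hull (CCW) = [(-9, -4), (-1, -4), (1, 3), (2, 8), (0, 7)]

Jarvis march: at each step, from the current hull vertex p, select the next vertex q as the point such that every other point lies strictly to the left of (or on) the directed line p → q. (Equivalently: for every other point r, the cross product (q − p) × (r − p) ≥ 0.)
Starting point (lowest x, tie lowest y): (-9, -4). Wrap until returning to start. Resulting hull: (-9, -4), (-1, -4), (1, 3), (2, 8), (0, 7).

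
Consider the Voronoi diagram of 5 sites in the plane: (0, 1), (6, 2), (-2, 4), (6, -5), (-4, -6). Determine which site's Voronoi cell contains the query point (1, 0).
Nearest site = (0, 1)

The Voronoi cell of site s contains exactly those query points closer to s than to any other site. Compute squared distances from q = (1, 0) to each site:
  (0 − 1)² + (1 − 0)² = 2
  (-2 − 1)² + (4 − 0)² = 25
  (6 − 1)² + (2 − 0)² = 29
  (6 − 1)² + (-5 − 0)² = 50
  (-4 − 1)² + (-6 − 0)² = 61
Minimum is attained by (0, 1), so q lies in its Voronoi cell.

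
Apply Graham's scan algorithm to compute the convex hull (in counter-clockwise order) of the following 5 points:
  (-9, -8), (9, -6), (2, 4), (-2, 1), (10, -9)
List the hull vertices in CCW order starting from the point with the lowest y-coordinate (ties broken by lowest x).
Hull (CCW) = [(10, -9), (9, -6), (2, 4), (-2, 1), (-9, -8)]

Graham scan procedure:
  1. Find the pivot p₀ = point with lowest y (tie → lowest x): (10, -9).
  2. Sort the remaining points by polar angle around p₀.
  3. Walk through sorted points, maintaining a stack; pop the top while the last three entries make a non-left turn (cross product ≤ 0).
  4. Final stack is the convex hull in CCW order: (10, -9), (9, -6), (2, 4), (-2, 1), (-9, -8).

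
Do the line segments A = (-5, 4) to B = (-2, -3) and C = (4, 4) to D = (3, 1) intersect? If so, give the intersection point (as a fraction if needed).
No (intersection of containing lines falls outside at least one segment)

Parametrize and solve: t = 27/16, s = 63/16. At least one of these is outside [0, 1], so the segments do not intersect.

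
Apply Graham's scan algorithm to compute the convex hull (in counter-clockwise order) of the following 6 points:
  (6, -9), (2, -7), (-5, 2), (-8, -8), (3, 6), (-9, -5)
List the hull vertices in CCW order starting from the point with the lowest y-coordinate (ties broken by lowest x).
Hull (CCW) = [(6, -9), (3, 6), (-5, 2), (-9, -5), (-8, -8)]

Graham scan procedure:
  1. Find the pivot p₀ = point with lowest y (tie → lowest x): (6, -9).
  2. Sort the remaining points by polar angle around p₀.
  3. Walk through sorted points, maintaining a stack; pop the top while the last three entries make a non-left turn (cross product ≤ 0).
  4. Final stack is the convex hull in CCW order: (6, -9), (3, 6), (-5, 2), (-9, -5), (-8, -8).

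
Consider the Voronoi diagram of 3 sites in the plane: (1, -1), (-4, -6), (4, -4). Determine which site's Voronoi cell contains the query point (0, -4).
Nearest site = (1, -1)

The Voronoi cell of site s contains exactly those query points closer to s than to any other site. Compute squared distances from q = (0, -4) to each site:
  (1 − 0)² + (-1 − -4)² = 10
  (4 − 0)² + (-4 − -4)² = 16
  (-4 − 0)² + (-6 − -4)² = 20
Minimum is attained by (1, -1), so q lies in its Voronoi cell.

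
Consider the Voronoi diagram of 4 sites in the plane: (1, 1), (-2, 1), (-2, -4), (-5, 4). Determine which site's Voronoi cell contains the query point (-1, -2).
Nearest site = (-2, -4)

The Voronoi cell of site s contains exactly those query points closer to s than to any other site. Compute squared distances from q = (-1, -2) to each site:
  (-2 − -1)² + (-4 − -2)² = 5
  (-2 − -1)² + (1 − -2)² = 10
  (1 − -1)² + (1 − -2)² = 13
  (-5 − -1)² + (4 − -2)² = 52
Minimum is attained by (-2, -4), so q lies in its Voronoi cell.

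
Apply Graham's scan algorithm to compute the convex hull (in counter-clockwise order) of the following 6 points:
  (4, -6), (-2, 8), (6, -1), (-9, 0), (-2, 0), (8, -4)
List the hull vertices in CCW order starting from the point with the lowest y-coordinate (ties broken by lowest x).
Hull (CCW) = [(4, -6), (8, -4), (6, -1), (-2, 8), (-9, 0)]

Graham scan procedure:
  1. Find the pivot p₀ = point with lowest y (tie → lowest x): (4, -6).
  2. Sort the remaining points by polar angle around p₀.
  3. Walk through sorted points, maintaining a stack; pop the top while the last three entries make a non-left turn (cross product ≤ 0).
  4. Final stack is the convex hull in CCW order: (4, -6), (8, -4), (6, -1), (-2, 8), (-9, 0).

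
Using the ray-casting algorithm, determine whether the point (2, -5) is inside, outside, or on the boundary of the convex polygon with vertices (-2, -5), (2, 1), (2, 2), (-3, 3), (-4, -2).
The point (2, -5) lies strictly outside the polygon

Cast a horizontal ray to the right from the query point and count how many polygon edges it crosses (each edge strictly once or zero times, handled with the usual half-open convention). 
Parity of crossings → even ⇒ outside.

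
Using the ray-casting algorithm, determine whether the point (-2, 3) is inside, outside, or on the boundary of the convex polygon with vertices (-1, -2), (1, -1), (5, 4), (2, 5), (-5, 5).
The point (-2, 3) lies strictly inside the polygon

Cast a horizontal ray to the right from the query point and count how many polygon edges it crosses (each edge strictly once or zero times, handled with the usual half-open convention). 
Parity of crossings → odd ⇒ inside.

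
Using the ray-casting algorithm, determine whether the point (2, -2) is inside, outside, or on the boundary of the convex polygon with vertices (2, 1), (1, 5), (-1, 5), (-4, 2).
The point (2, -2) lies strictly outside the polygon

Cast a horizontal ray to the right from the query point and count how many polygon edges it crosses (each edge strictly once or zero times, handled with the usual half-open convention). 
Parity of crossings → even ⇒ outside.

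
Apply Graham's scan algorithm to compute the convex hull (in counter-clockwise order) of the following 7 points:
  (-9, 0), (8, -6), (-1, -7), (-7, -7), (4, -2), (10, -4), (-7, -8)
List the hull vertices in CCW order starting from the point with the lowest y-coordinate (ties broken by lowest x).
Hull (CCW) = [(-7, -8), (8, -6), (10, -4), (4, -2), (-9, 0)]

Graham scan procedure:
  1. Find the pivot p₀ = point with lowest y (tie → lowest x): (-7, -8).
  2. Sort the remaining points by polar angle around p₀.
  3. Walk through sorted points, maintaining a stack; pop the top while the last three entries make a non-left turn (cross product ≤ 0).
  4. Final stack is the convex hull in CCW order: (-7, -8), (8, -6), (10, -4), (4, -2), (-9, 0).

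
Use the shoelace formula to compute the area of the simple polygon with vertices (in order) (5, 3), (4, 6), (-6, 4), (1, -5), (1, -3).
Area = 58

Shoelace formula: Area = (1/2) |Σ_i (x_i · y_{i+1} − x_{i+1} · y_i)| (indices mod n). Compute each cross term:
  (5)(6) − (4)(3) = 18
  (4)(4) − (-6)(6) = 52
  (-6)(-5) − (1)(4) = 26
  (1)(-3) − (1)(-5) = 2
  (1)(3) − (5)(-3) = 18
Sum = 116, so (signed) Area = 116/2 = 58, |Area| = 58.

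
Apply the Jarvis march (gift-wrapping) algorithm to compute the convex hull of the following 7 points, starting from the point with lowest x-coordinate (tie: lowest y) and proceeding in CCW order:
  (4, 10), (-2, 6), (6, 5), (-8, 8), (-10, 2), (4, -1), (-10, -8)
Hull (CCW) = [(-10, -8), (4, -1), (6, 5), (4, 10), (-8, 8), (-10, 2)]

Jarvis march: at each step, from the current hull vertex p, select the next vertex q as the point such that every other point lies strictly to the left of (or on) the directed line p → q. (Equivalently: for every other point r, the cross product (q − p) × (r − p) ≥ 0.)
Starting point (lowest x, tie lowest y): (-10, -8). Wrap until returning to start. Resulting hull: (-10, -8), (4, -1), (6, 5), (4, 10), (-8, 8), (-10, 2).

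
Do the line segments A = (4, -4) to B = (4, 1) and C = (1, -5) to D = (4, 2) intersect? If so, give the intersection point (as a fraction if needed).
No (intersection of containing lines falls outside at least one segment)

Parametrize and solve: t = 6/5, s = 1. At least one of these is outside [0, 1], so the segments do not intersect.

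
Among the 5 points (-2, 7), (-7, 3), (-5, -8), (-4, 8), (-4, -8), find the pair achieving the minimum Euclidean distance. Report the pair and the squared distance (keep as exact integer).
Pair = ((-5, -8), (-4, -8)); squared distance = 1

Compute all C(5, 2) = 10 pairwise squared distances (x_i − x_j)² + (y_i − y_j)². The minimum is 1, attained by the pair ((-5, -8), (-4, -8)).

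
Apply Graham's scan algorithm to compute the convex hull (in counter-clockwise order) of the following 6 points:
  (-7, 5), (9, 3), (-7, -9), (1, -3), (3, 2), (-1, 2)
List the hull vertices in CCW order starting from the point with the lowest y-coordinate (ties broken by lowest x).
Hull (CCW) = [(-7, -9), (9, 3), (-7, 5)]

Graham scan procedure:
  1. Find the pivot p₀ = point with lowest y (tie → lowest x): (-7, -9).
  2. Sort the remaining points by polar angle around p₀.
  3. Walk through sorted points, maintaining a stack; pop the top while the last three entries make a non-left turn (cross product ≤ 0).
  4. Final stack is the convex hull in CCW order: (-7, -9), (9, 3), (-7, 5).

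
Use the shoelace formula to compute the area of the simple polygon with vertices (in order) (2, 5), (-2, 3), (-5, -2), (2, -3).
Area = 35

Shoelace formula: Area = (1/2) |Σ_i (x_i · y_{i+1} − x_{i+1} · y_i)| (indices mod n). Compute each cross term:
  (2)(3) − (-2)(5) = 16
  (-2)(-2) − (-5)(3) = 19
  (-5)(-3) − (2)(-2) = 19
  (2)(5) − (2)(-3) = 16
Sum = 70, so (signed) Area = 70/2 = 35, |Area| = 35.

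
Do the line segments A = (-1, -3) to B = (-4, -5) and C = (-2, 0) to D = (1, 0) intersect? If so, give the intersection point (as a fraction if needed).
No (intersection of containing lines falls outside at least one segment)

Parametrize and solve: t = -3/2, s = 11/6. At least one of these is outside [0, 1], so the segments do not intersect.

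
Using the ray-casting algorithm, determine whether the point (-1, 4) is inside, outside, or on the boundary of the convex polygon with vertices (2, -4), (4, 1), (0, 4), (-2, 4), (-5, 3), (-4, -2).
The point (-1, 4) lies on the polygon boundary

Boundary check: the query satisfies the collinearity and bounding-box conditions for some polygon edge, so it lies exactly on the boundary.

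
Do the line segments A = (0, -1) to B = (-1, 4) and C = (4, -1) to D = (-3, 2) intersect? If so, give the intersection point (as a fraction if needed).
Yes; intersection at (-3/8, 7/8) (t = 3/8 on AB, s = 5/8 on CD)

Parametrize AB as A + t(B − A) = (0 + -1 t, -1 + 5 t) and CD as C + s(D − C) = (4 + -7 s, -1 + 3 s). Solve the linear system for (t, s). Determinant = -32 ≠ 0, so a unique intersection of the containing lines exists. Solution: t = 3/8, s = 5/8 — both in [0, 1], so the segments cross. Intersection point: (-3/8, 7/8).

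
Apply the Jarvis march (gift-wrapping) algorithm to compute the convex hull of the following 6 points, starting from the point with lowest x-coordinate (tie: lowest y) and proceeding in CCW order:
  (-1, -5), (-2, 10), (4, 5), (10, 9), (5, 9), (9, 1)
Hull (CCW) = [(-2, 10), (-1, -5), (9, 1), (10, 9)]

Jarvis march: at each step, from the current hull vertex p, select the next vertex q as the point such that every other point lies strictly to the left of (or on) the directed line p → q. (Equivalently: for every other point r, the cross product (q − p) × (r − p) ≥ 0.)
Starting point (lowest x, tie lowest y): (-2, 10). Wrap until returning to start. Resulting hull: (-2, 10), (-1, -5), (9, 1), (10, 9).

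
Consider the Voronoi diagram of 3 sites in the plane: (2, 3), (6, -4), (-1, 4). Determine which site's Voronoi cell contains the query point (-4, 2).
Nearest site = (-1, 4)

The Voronoi cell of site s contains exactly those query points closer to s than to any other site. Compute squared distances from q = (-4, 2) to each site:
  (-1 − -4)² + (4 − 2)² = 13
  (2 − -4)² + (3 − 2)² = 37
  (6 − -4)² + (-4 − 2)² = 136
Minimum is attained by (-1, 4), so q lies in its Voronoi cell.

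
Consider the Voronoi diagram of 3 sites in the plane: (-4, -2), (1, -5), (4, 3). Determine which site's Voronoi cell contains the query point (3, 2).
Nearest site = (4, 3)

The Voronoi cell of site s contains exactly those query points closer to s than to any other site. Compute squared distances from q = (3, 2) to each site:
  (4 − 3)² + (3 − 2)² = 2
  (1 − 3)² + (-5 − 2)² = 53
  (-4 − 3)² + (-2 − 2)² = 65
Minimum is attained by (4, 3), so q lies in its Voronoi cell.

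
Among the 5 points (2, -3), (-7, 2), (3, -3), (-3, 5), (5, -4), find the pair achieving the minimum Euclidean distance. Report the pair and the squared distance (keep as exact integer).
Pair = ((2, -3), (3, -3)); squared distance = 1

Compute all C(5, 2) = 10 pairwise squared distances (x_i − x_j)² + (y_i − y_j)². The minimum is 1, attained by the pair ((2, -3), (3, -3)).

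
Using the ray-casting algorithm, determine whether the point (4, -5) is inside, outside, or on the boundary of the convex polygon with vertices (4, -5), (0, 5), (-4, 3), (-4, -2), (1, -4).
The point (4, -5) lies on the polygon boundary

Boundary check: the query satisfies the collinearity and bounding-box conditions for some polygon edge, so it lies exactly on the boundary.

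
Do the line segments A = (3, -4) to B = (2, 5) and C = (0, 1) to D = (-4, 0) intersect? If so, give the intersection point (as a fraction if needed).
No (intersection of containing lines falls outside at least one segment)

Parametrize and solve: t = 23/37, s = -22/37. At least one of these is outside [0, 1], so the segments do not intersect.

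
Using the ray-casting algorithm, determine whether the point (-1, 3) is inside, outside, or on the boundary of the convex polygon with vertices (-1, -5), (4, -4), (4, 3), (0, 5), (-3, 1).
The point (-1, 3) lies strictly inside the polygon

Cast a horizontal ray to the right from the query point and count how many polygon edges it crosses (each edge strictly once or zero times, handled with the usual half-open convention). 
Parity of crossings → odd ⇒ inside.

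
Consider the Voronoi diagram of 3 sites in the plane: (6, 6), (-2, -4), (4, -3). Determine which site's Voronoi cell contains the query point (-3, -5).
Nearest site = (-2, -4)

The Voronoi cell of site s contains exactly those query points closer to s than to any other site. Compute squared distances from q = (-3, -5) to each site:
  (-2 − -3)² + (-4 − -5)² = 2
  (4 − -3)² + (-3 − -5)² = 53
  (6 − -3)² + (6 − -5)² = 202
Minimum is attained by (-2, -4), so q lies in its Voronoi cell.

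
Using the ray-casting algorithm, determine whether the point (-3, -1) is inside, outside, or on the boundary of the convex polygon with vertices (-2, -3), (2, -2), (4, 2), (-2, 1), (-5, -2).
The point (-3, -1) lies strictly inside the polygon

Cast a horizontal ray to the right from the query point and count how many polygon edges it crosses (each edge strictly once or zero times, handled with the usual half-open convention). 
Parity of crossings → odd ⇒ inside.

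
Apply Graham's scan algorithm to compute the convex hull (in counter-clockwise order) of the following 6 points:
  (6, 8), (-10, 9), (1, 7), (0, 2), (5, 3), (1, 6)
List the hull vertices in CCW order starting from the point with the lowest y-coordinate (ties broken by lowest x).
Hull (CCW) = [(0, 2), (5, 3), (6, 8), (-10, 9)]

Graham scan procedure:
  1. Find the pivot p₀ = point with lowest y (tie → lowest x): (0, 2).
  2. Sort the remaining points by polar angle around p₀.
  3. Walk through sorted points, maintaining a stack; pop the top while the last three entries make a non-left turn (cross product ≤ 0).
  4. Final stack is the convex hull in CCW order: (0, 2), (5, 3), (6, 8), (-10, 9).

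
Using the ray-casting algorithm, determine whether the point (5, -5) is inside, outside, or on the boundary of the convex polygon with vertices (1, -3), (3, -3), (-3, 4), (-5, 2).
The point (5, -5) lies strictly outside the polygon

Cast a horizontal ray to the right from the query point and count how many polygon edges it crosses (each edge strictly once or zero times, handled with the usual half-open convention). 
Parity of crossings → even ⇒ outside.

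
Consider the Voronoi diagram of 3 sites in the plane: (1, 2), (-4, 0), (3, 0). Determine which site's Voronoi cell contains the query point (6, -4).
Nearest site = (3, 0)

The Voronoi cell of site s contains exactly those query points closer to s than to any other site. Compute squared distances from q = (6, -4) to each site:
  (3 − 6)² + (0 − -4)² = 25
  (1 − 6)² + (2 − -4)² = 61
  (-4 − 6)² + (0 − -4)² = 116
Minimum is attained by (3, 0), so q lies in its Voronoi cell.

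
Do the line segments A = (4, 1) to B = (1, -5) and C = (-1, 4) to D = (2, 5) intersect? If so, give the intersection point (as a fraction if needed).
No (intersection of containing lines falls outside at least one segment)

Parametrize and solve: t = -14/15, s = 13/5. At least one of these is outside [0, 1], so the segments do not intersect.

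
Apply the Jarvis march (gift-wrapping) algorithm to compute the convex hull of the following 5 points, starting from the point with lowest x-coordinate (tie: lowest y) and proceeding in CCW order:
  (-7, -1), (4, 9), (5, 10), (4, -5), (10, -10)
Hull (CCW) = [(-7, -1), (10, -10), (5, 10)]

Jarvis march: at each step, from the current hull vertex p, select the next vertex q as the point such that every other point lies strictly to the left of (or on) the directed line p → q. (Equivalently: for every other point r, the cross product (q − p) × (r − p) ≥ 0.)
Starting point (lowest x, tie lowest y): (-7, -1). Wrap until returning to start. Resulting hull: (-7, -1), (10, -10), (5, 10).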